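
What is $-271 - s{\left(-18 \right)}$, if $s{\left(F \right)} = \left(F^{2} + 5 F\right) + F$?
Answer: $-487$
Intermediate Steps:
$s{\left(F \right)} = F^{2} + 6 F$
$-271 - s{\left(-18 \right)} = -271 - - 18 \left(6 - 18\right) = -271 - \left(-18\right) \left(-12\right) = -271 - 216 = -487$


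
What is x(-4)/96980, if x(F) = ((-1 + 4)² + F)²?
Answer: 5/19396 ≈ 0.00025778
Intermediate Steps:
x(F) = (9 + F)² (x(F) = (3² + F)² = (9 + F)²)
x(-4)/96980 = (9 - 4)²/96980 = 5²*(1/96980) = 25*(1/96980) = 5/19396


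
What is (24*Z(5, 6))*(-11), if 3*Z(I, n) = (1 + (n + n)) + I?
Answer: -1584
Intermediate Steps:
Z(I, n) = ⅓ + I/3 + 2*n/3 (Z(I, n) = ((1 + (n + n)) + I)/3 = ((1 + 2*n) + I)/3 = (1 + I + 2*n)/3 = ⅓ + I/3 + 2*n/3)
(24*Z(5, 6))*(-11) = (24*(⅓ + (⅓)*5 + (⅔)*6))*(-11) = (24*(⅓ + 5/3 + 4))*(-11) = (24*6)*(-11) = 144*(-11) = -1584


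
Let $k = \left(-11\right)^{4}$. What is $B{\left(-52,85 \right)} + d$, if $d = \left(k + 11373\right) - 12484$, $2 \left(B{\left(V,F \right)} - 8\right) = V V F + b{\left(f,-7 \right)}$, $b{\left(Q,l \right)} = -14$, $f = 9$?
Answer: $128451$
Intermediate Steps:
$k = 14641$
$B{\left(V,F \right)} = 1 + \frac{F V^{2}}{2}$ ($B{\left(V,F \right)} = 8 + \frac{V V F - 14}{2} = 8 + \frac{V^{2} F - 14}{2} = 8 + \frac{F V^{2} - 14}{2} = 8 + \frac{-14 + F V^{2}}{2} = 8 + \left(-7 + \frac{F V^{2}}{2}\right) = 1 + \frac{F V^{2}}{2}$)
$d = 13530$ ($d = \left(14641 + 11373\right) - 12484 = 26014 - 12484 = 13530$)
$B{\left(-52,85 \right)} + d = \left(1 + \frac{1}{2} \cdot 85 \left(-52\right)^{2}\right) + 13530 = \left(1 + \frac{1}{2} \cdot 85 \cdot 2704\right) + 13530 = \left(1 + 114920\right) + 13530 = 114921 + 13530 = 128451$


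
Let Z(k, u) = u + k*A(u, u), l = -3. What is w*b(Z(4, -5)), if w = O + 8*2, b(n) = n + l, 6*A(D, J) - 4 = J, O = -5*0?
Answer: -416/3 ≈ -138.67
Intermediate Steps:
O = 0
A(D, J) = 2/3 + J/6
Z(k, u) = u + k*(2/3 + u/6)
b(n) = -3 + n (b(n) = n - 3 = -3 + n)
w = 16 (w = 0 + 8*2 = 0 + 16 = 16)
w*b(Z(4, -5)) = 16*(-3 + (-5 + (1/6)*4*(4 - 5))) = 16*(-3 + (-5 + (1/6)*4*(-1))) = 16*(-3 + (-5 - 2/3)) = 16*(-3 - 17/3) = 16*(-26/3) = -416/3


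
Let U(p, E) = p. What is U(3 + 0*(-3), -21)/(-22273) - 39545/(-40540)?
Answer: 176132833/180589484 ≈ 0.97532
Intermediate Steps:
U(3 + 0*(-3), -21)/(-22273) - 39545/(-40540) = (3 + 0*(-3))/(-22273) - 39545/(-40540) = (3 + 0)*(-1/22273) - 39545*(-1/40540) = 3*(-1/22273) + 7909/8108 = -3/22273 + 7909/8108 = 176132833/180589484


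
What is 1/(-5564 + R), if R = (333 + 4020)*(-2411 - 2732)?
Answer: -1/22393043 ≈ -4.4657e-8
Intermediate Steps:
R = -22387479 (R = 4353*(-5143) = -22387479)
1/(-5564 + R) = 1/(-5564 - 22387479) = 1/(-22393043) = -1/22393043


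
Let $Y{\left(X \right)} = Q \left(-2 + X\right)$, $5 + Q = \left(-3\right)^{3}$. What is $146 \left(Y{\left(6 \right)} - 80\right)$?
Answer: $-30368$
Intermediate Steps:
$Q = -32$ ($Q = -5 + \left(-3\right)^{3} = -5 - 27 = -32$)
$Y{\left(X \right)} = 64 - 32 X$ ($Y{\left(X \right)} = - 32 \left(-2 + X\right) = 64 - 32 X$)
$146 \left(Y{\left(6 \right)} - 80\right) = 146 \left(\left(64 - 192\right) - 80\right) = 146 \left(-128 - 80\right) = 146 \left(-208\right) = -30368$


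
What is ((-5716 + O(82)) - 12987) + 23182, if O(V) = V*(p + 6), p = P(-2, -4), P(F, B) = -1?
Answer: 4889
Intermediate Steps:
p = -1
O(V) = 5*V (O(V) = V*(-1 + 6) = V*5 = 5*V)
((-5716 + O(82)) - 12987) + 23182 = ((-5716 + 5*82) - 12987) + 23182 = ((-5716 + 410) - 12987) + 23182 = (-5306 - 12987) + 23182 = -18293 + 23182 = 4889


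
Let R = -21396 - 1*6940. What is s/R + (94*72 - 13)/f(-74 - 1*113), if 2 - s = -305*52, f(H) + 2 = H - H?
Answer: -621563/184 ≈ -3378.1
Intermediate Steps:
f(H) = -2 (f(H) = -2 + (H - H) = -2 + 0 = -2)
s = 15862 (s = 2 - (-305)*52 = 2 - 1*(-15860) = 2 + 15860 = 15862)
R = -28336 (R = -21396 - 6940 = -28336)
s/R + (94*72 - 13)/f(-74 - 1*113) = 15862/(-28336) + (94*72 - 13)/(-2) = 15862*(-1/28336) + (6768 - 13)*(-1/2) = -103/184 + 6755*(-1/2) = -103/184 - 6755/2 = -621563/184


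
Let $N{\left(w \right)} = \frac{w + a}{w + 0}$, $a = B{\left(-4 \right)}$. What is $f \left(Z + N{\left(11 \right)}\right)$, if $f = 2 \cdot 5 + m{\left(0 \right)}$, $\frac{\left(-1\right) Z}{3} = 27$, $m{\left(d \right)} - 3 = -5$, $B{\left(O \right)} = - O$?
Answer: $- \frac{7008}{11} \approx -637.09$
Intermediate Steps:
$m{\left(d \right)} = -2$ ($m{\left(d \right)} = 3 - 5 = -2$)
$a = 4$ ($a = \left(-1\right) \left(-4\right) = 4$)
$Z = -81$ ($Z = \left(-3\right) 27 = -81$)
$f = 8$ ($f = 2 \cdot 5 - 2 = 10 - 2 = 8$)
$N{\left(w \right)} = \frac{4 + w}{w}$ ($N{\left(w \right)} = \frac{w + 4}{w + 0} = \frac{4 + w}{w}$)
$f \left(Z + N{\left(11 \right)}\right) = 8 \left(-81 + \frac{4 + 11}{11}\right) = 8 \left(-81 + \frac{1}{11} \cdot 15\right) = 8 \left(-81 + \frac{15}{11}\right) = 8 \left(- \frac{876}{11}\right) = - \frac{7008}{11}$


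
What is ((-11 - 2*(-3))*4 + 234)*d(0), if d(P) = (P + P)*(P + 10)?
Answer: 0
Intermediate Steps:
d(P) = 2*P*(10 + P) (d(P) = (2*P)*(10 + P) = 2*P*(10 + P))
((-11 - 2*(-3))*4 + 234)*d(0) = ((-11 - 2*(-3))*4 + 234)*(2*0*(10 + 0)) = ((-11 + 6)*4 + 234)*(2*0*10) = (-5*4 + 234)*0 = (-20 + 234)*0 = 214*0 = 0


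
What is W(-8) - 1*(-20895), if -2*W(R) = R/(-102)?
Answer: 1065643/51 ≈ 20895.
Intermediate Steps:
W(R) = R/204 (W(R) = -R/(2*(-102)) = -R*(-1)/(2*102) = -(-1)*R/204 = R/204)
W(-8) - 1*(-20895) = (1/204)*(-8) - 1*(-20895) = -2/51 + 20895 = 1065643/51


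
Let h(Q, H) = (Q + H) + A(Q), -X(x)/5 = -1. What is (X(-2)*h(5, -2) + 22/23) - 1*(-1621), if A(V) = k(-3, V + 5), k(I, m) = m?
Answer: 38800/23 ≈ 1687.0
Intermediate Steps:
X(x) = 5 (X(x) = -5*(-1) = 5)
A(V) = 5 + V (A(V) = V + 5 = 5 + V)
h(Q, H) = 5 + H + 2*Q (h(Q, H) = (Q + H) + (5 + Q) = (H + Q) + (5 + Q) = 5 + H + 2*Q)
(X(-2)*h(5, -2) + 22/23) - 1*(-1621) = (5*(5 - 2 + 2*5) + 22/23) - 1*(-1621) = (5*(5 - 2 + 10) + 22*(1/23)) + 1621 = (5*13 + 22/23) + 1621 = (65 + 22/23) + 1621 = 1517/23 + 1621 = 38800/23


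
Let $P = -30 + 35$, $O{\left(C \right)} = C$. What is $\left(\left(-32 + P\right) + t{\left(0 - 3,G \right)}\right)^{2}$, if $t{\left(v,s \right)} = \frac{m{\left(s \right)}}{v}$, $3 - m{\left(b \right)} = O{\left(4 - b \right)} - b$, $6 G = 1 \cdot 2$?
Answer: $\frac{58564}{81} \approx 723.01$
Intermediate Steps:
$G = \frac{1}{3}$ ($G = \frac{1 \cdot 2}{6} = \frac{1}{6} \cdot 2 = \frac{1}{3} \approx 0.33333$)
$m{\left(b \right)} = -1 + 2 b$ ($m{\left(b \right)} = 3 - \left(\left(4 - b\right) - b\right) = 3 - \left(4 - 2 b\right) = 3 + \left(-4 + 2 b\right) = -1 + 2 b$)
$t{\left(v,s \right)} = \frac{-1 + 2 s}{v}$
$P = 5$
$\left(\left(-32 + P\right) + t{\left(0 - 3,G \right)}\right)^{2} = \left(\left(-32 + 5\right) + \frac{-1 + 2 \cdot \frac{1}{3}}{0 - 3}\right)^{2} = \left(-27 + \frac{-1 + \frac{2}{3}}{-3}\right)^{2} = \left(-27 - - \frac{1}{9}\right)^{2} = \left(-27 + \frac{1}{9}\right)^{2} = \left(- \frac{242}{9}\right)^{2} = \frac{58564}{81}$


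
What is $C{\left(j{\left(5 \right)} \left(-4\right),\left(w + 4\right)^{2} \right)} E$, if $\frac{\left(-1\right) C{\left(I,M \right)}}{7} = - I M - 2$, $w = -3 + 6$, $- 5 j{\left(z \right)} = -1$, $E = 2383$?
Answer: $- \frac{3102666}{5} \approx -6.2053 \cdot 10^{5}$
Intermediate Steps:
$j{\left(z \right)} = \frac{1}{5}$ ($j{\left(z \right)} = \left(- \frac{1}{5}\right) \left(-1\right) = \frac{1}{5}$)
$w = 3$
$C{\left(I,M \right)} = 14 + 7 I M$ ($C{\left(I,M \right)} = - 7 \left(- I M - 2\right) = - 7 \left(-2 - I M\right) = 14 + 7 I M$)
$C{\left(j{\left(5 \right)} \left(-4\right),\left(w + 4\right)^{2} \right)} E = \left(14 + 7 \cdot \frac{1}{5} \left(-4\right) \left(3 + 4\right)^{2}\right) 2383 = \left(14 + 7 \left(- \frac{4}{5}\right) 7^{2}\right) 2383 = \left(14 + 7 \left(- \frac{4}{5}\right) 49\right) 2383 = \left(14 - \frac{1372}{5}\right) 2383 = \left(- \frac{1302}{5}\right) 2383 = - \frac{3102666}{5}$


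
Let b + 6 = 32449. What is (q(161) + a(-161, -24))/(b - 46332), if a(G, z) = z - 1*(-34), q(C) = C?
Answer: -9/731 ≈ -0.012312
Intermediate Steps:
b = 32443 (b = -6 + 32449 = 32443)
a(G, z) = 34 + z (a(G, z) = z + 34 = 34 + z)
(q(161) + a(-161, -24))/(b - 46332) = (161 + (34 - 24))/(32443 - 46332) = (161 + 10)/(-13889) = 171*(-1/13889) = -9/731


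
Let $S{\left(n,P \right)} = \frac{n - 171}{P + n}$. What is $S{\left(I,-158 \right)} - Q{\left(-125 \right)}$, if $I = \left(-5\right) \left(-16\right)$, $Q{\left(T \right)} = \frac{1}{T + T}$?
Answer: $\frac{439}{375} \approx 1.1707$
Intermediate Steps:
$Q{\left(T \right)} = \frac{1}{2 T}$
$I = 80$
$S{\left(n,P \right)} = \frac{-171 + n}{P + n}$
$S{\left(I,-158 \right)} - Q{\left(-125 \right)} = \frac{-171 + 80}{-158 + 80} - \frac{1}{2 \left(-125\right)} = \frac{1}{-78} \left(-91\right) - \frac{1}{2} \left(- \frac{1}{125}\right) = \left(- \frac{1}{78}\right) \left(-91\right) - - \frac{1}{250} = \frac{7}{6} + \frac{1}{250} = \frac{439}{375}$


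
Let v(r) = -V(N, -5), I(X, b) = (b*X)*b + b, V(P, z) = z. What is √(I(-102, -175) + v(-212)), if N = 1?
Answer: 4*I*√195245 ≈ 1767.5*I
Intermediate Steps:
I(X, b) = b + X*b² (I(X, b) = (X*b)*b + b = X*b² + b = b + X*b²)
v(r) = 5 (v(r) = -1*(-5) = 5)
√(I(-102, -175) + v(-212)) = √(-175*(1 - 102*(-175)) + 5) = √(-175*(1 + 17850) + 5) = √(-175*17851 + 5) = √(-3123925 + 5) = √(-3123920) = 4*I*√195245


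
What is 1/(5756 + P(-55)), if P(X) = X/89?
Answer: 89/512229 ≈ 0.00017375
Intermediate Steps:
P(X) = X/89 (P(X) = X*(1/89) = X/89)
1/(5756 + P(-55)) = 1/(5756 + (1/89)*(-55)) = 1/(5756 - 55/89) = 1/(512229/89) = 89/512229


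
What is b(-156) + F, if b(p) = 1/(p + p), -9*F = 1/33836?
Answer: -25403/7917624 ≈ -0.0032084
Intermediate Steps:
F = -1/304524 (F = -1/9/33836 = -1/9*1/33836 = -1/304524 ≈ -3.2838e-6)
b(p) = 1/(2*p)
b(-156) + F = (1/2)/(-156) - 1/304524 = (1/2)*(-1/156) - 1/304524 = -1/312 - 1/304524 = -25403/7917624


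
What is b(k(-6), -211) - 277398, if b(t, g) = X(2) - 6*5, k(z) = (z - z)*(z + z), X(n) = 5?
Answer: -277423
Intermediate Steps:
k(z) = 0 (k(z) = 0*(2*z) = 0)
b(t, g) = -25 (b(t, g) = 5 - 6*5 = 5 - 30 = -25)
b(k(-6), -211) - 277398 = -25 - 277398 = -277423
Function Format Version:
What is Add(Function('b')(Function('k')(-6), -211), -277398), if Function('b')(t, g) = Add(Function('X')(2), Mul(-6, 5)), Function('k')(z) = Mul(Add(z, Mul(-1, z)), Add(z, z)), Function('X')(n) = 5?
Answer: -277423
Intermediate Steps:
Function('k')(z) = 0 (Function('k')(z) = Mul(0, Mul(2, z)) = 0)
Function('b')(t, g) = -25 (Function('b')(t, g) = Add(5, Mul(-6, 5)) = Add(5, -30) = -25)
Add(Function('b')(Function('k')(-6), -211), -277398) = Add(-25, -277398) = -277423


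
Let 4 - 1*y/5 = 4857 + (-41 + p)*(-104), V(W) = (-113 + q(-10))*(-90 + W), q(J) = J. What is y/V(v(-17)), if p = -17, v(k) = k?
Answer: -54425/13161 ≈ -4.1353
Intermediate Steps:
V(W) = 11070 - 123*W (V(W) = (-113 - 10)*(-90 + W) = -123*(-90 + W) = 11070 - 123*W)
y = -54425 (y = 20 - 5*(4857 + (-41 - 17)*(-104)) = 20 - 5*(4857 - 58*(-104)) = 20 - 5*(4857 + 6032) = 20 - 5*10889 = 20 - 54445 = -54425)
y/V(v(-17)) = -54425/(11070 - 123*(-17)) = -54425/(11070 + 2091) = -54425/13161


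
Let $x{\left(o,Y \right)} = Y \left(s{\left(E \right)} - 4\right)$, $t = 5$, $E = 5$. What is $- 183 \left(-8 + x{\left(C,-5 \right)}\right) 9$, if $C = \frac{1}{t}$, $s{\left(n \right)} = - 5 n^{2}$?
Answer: $-1049139$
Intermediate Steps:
$C = \frac{1}{5} \approx 0.2$
$x{\left(o,Y \right)} = - 129 Y$ ($x{\left(o,Y \right)} = Y \left(- 5 \cdot 5^{2} - 4\right) = Y \left(\left(-5\right) 25 - 4\right) = Y \left(-125 - 4\right) = Y \left(-129\right) = - 129 Y$)
$- 183 \left(-8 + x{\left(C,-5 \right)}\right) 9 = - 183 \left(-8 - -645\right) 9 = - 183 \left(-8 + 645\right) 9 = - 183 \cdot 637 \cdot 9 = \left(-183\right) 5733 = -1049139$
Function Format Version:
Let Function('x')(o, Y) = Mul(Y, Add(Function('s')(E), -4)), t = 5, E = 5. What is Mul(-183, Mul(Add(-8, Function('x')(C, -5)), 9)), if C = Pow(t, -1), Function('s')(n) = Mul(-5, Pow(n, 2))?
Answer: -1049139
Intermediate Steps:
C = Rational(1, 5) (C = Pow(5, -1) = Rational(1, 5) ≈ 0.20000)
Function('x')(o, Y) = Mul(-129, Y) (Function('x')(o, Y) = Mul(Y, Add(Mul(-5, Pow(5, 2)), -4)) = Mul(Y, Add(Mul(-5, 25), -4)) = Mul(Y, Add(-125, -4)) = Mul(Y, -129) = Mul(-129, Y))
Mul(-183, Mul(Add(-8, Function('x')(C, -5)), 9)) = Mul(-183, Mul(Add(-8, Mul(-129, -5)), 9)) = Mul(-183, Mul(Add(-8, 645), 9)) = Mul(-183, Mul(637, 9)) = Mul(-183, 5733) = -1049139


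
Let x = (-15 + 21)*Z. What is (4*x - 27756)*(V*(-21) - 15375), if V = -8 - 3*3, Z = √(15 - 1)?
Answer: 416839608 - 360432*√14 ≈ 4.1549e+8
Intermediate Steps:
Z = √14 ≈ 3.7417
V = -17 (V = -8 - 9 = -17)
x = 6*√14 (x = (-15 + 21)*√14 = 6*√14 ≈ 22.450)
(4*x - 27756)*(V*(-21) - 15375) = (4*(6*√14) - 27756)*(-17*(-21) - 15375) = (24*√14 - 27756)*(357 - 15375) = (-27756 + 24*√14)*(-15018) = 416839608 - 360432*√14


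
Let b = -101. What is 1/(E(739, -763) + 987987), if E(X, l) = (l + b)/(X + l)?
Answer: 1/988023 ≈ 1.0121e-6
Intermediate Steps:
E(X, l) = (-101 + l)/(X + l) (E(X, l) = (l - 101)/(X + l) = (-101 + l)/(X + l))
1/(E(739, -763) + 987987) = 1/((-101 - 763)/(739 - 763) + 987987) = 1/(-864/(-24) + 987987) = 1/(-1/24*(-864) + 987987) = 1/(36 + 987987) = 1/988023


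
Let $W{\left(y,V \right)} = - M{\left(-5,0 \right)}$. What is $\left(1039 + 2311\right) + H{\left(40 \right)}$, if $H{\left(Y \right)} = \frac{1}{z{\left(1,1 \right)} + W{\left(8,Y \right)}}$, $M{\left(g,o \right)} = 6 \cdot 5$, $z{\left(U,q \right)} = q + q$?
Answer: $\frac{93799}{28} \approx 3350.0$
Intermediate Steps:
$z{\left(U,q \right)} = 2 q$
$M{\left(g,o \right)} = 30$
$W{\left(y,V \right)} = -30$ ($W{\left(y,V \right)} = \left(-1\right) 30 = -30$)
$H{\left(Y \right)} = - \frac{1}{28}$ ($H{\left(Y \right)} = \frac{1}{2 \cdot 1 - 30} = \frac{1}{2 - 30} = \frac{1}{-28} = - \frac{1}{28}$)
$\left(1039 + 2311\right) + H{\left(40 \right)} = \left(1039 + 2311\right) - \frac{1}{28} = 3350 - \frac{1}{28} = \frac{93799}{28}$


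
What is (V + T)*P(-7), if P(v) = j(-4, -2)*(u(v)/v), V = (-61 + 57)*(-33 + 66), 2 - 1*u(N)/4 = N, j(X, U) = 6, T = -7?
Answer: 30024/7 ≈ 4289.1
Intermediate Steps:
u(N) = 8 - 4*N
V = -132 (V = -4*33 = -132)
P(v) = 6*(8 - 4*v)/v (P(v) = 6*((8 - 4*v)/v) = 6*(8 - 4*v)/v)
(V + T)*P(-7) = (-132 - 7)*(-24 + 48/(-7)) = -139*(-24 + 48*(-⅐)) = -139*(-24 - 48/7) = -139*(-216/7) = 30024/7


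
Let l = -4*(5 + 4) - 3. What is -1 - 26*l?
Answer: 1013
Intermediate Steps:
l = -39 (l = -4*9 - 3 = -36 - 3 = -39)
-1 - 26*l = -1 - 26*(-39) = -1 + 1014 = 1013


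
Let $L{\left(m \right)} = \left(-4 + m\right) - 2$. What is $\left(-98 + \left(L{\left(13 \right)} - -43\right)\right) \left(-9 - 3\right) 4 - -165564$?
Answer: $167868$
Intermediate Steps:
$L{\left(m \right)} = -6 + m$
$\left(-98 + \left(L{\left(13 \right)} - -43\right)\right) \left(-9 - 3\right) 4 - -165564 = \left(-98 + \left(\left(-6 + 13\right) - -43\right)\right) \left(-9 - 3\right) 4 - -165564 = \left(-98 + \left(7 + 43\right)\right) \left(\left(-12\right) 4\right) + 165564 = \left(-98 + 50\right) \left(-48\right) + 165564 = \left(-48\right) \left(-48\right) + 165564 = 2304 + 165564 = 167868$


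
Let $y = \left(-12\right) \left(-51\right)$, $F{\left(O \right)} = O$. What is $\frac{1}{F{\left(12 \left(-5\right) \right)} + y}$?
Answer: $\frac{1}{552} \approx 0.0018116$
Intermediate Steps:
$y = 612$
$\frac{1}{F{\left(12 \left(-5\right) \right)} + y} = \frac{1}{12 \left(-5\right) + 612} = \frac{1}{-60 + 612} = \frac{1}{552}$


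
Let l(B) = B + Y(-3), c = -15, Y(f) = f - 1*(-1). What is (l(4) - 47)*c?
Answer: 675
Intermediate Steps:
Y(f) = 1 + f (Y(f) = f + 1 = 1 + f)
l(B) = -2 + B (l(B) = B + (1 - 3) = B - 2 = -2 + B)
(l(4) - 47)*c = ((-2 + 4) - 47)*(-15) = (2 - 47)*(-15) = -45*(-15) = 675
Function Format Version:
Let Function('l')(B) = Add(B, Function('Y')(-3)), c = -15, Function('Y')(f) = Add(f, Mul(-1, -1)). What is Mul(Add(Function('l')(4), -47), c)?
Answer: 675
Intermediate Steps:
Function('Y')(f) = Add(1, f) (Function('Y')(f) = Add(f, 1) = Add(1, f))
Function('l')(B) = Add(-2, B) (Function('l')(B) = Add(B, Add(1, -3)) = Add(B, -2) = Add(-2, B))
Mul(Add(Function('l')(4), -47), c) = Mul(Add(Add(-2, 4), -47), -15) = Mul(Add(2, -47), -15) = Mul(-45, -15) = 675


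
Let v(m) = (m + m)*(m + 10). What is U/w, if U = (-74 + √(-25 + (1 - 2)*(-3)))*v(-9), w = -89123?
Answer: -1332/89123 + 18*I*√22/89123 ≈ -0.014946 + 0.00094731*I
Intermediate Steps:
v(m) = 2*m*(10 + m) (v(m) = (2*m)*(10 + m) = 2*m*(10 + m))
U = 1332 - 18*I*√22 (U = (-74 + √(-25 + (1 - 2)*(-3)))*(2*(-9)*(10 - 9)) = (-74 + √(-25 - 1*(-3)))*(2*(-9)*1) = (-74 + √(-25 + 3))*(-18) = (-74 + √(-22))*(-18) = (-74 + I*√22)*(-18) = 1332 - 18*I*√22 ≈ 1332.0 - 84.427*I)
U/w = (1332 - 18*I*√22)/(-89123) = (1332 - 18*I*√22)*(-1/89123) = -1332/89123 + 18*I*√22/89123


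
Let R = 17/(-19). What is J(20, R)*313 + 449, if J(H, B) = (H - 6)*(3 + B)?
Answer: 183811/19 ≈ 9674.3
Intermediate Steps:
R = -17/19 (R = 17*(-1/19) = -17/19 ≈ -0.89474)
J(H, B) = (-6 + H)*(3 + B)
J(20, R)*313 + 449 = (-18 - 6*(-17/19) + 3*20 - 17/19*20)*313 + 449 = (-18 + 102/19 + 60 - 340/19)*313 + 449 = (560/19)*313 + 449 = 175280/19 + 449 = 183811/19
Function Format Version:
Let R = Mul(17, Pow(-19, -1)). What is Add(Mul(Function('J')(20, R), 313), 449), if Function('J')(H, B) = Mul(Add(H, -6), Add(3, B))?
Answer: Rational(183811, 19) ≈ 9674.3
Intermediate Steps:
R = Rational(-17, 19) (R = Mul(17, Rational(-1, 19)) = Rational(-17, 19) ≈ -0.89474)
Function('J')(H, B) = Mul(Add(-6, H), Add(3, B))
Add(Mul(Function('J')(20, R), 313), 449) = Add(Mul(Add(-18, Mul(-6, Rational(-17, 19)), Mul(3, 20), Mul(Rational(-17, 19), 20)), 313), 449) = Add(Mul(Add(-18, Rational(102, 19), 60, Rational(-340, 19)), 313), 449) = Add(Mul(Rational(560, 19), 313), 449) = Add(Rational(175280, 19), 449) = Rational(183811, 19)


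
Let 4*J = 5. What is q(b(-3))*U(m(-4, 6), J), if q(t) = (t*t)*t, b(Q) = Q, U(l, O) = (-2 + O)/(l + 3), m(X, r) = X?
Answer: -81/4 ≈ -20.250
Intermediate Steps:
J = 5/4 (J = (¼)*5 = 5/4 ≈ 1.2500)
U(l, O) = (-2 + O)/(3 + l)
q(t) = t³ (q(t) = t²*t = t³)
q(b(-3))*U(m(-4, 6), J) = (-3)³*((-2 + 5/4)/(3 - 4)) = -27*(-3)/((-1)*4) = -(-27)*(-3)/4 = -27*¾ = -81/4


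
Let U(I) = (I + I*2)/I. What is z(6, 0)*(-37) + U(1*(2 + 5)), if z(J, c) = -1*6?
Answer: 225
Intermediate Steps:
z(J, c) = -6
U(I) = 3 (U(I) = (I + 2*I)/I = (3*I)/I = 3)
z(6, 0)*(-37) + U(1*(2 + 5)) = -6*(-37) + 3 = 222 + 3 = 225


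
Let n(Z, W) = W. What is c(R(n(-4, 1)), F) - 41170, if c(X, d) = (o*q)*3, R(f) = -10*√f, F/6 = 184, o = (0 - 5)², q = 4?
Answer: -40870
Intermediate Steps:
o = 25 (o = (-5)² = 25)
F = 1104 (F = 6*184 = 1104)
c(X, d) = 300 (c(X, d) = (25*4)*3 = 100*3 = 300)
c(R(n(-4, 1)), F) - 41170 = 300 - 41170 = -40870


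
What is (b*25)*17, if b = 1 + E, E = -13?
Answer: -5100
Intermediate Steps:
b = -12 (b = 1 - 13 = -12)
(b*25)*17 = -12*25*17 = -300*17 = -5100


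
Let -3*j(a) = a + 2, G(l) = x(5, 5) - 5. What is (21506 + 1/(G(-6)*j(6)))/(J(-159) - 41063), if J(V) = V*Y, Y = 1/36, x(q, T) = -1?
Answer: -1032291/1971236 ≈ -0.52368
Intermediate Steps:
G(l) = -6 (G(l) = -1 - 5 = -6)
j(a) = -2/3 - a/3 (j(a) = -(a + 2)/3 = -(2 + a)/3 = -2/3 - a/3)
Y = 1/36 ≈ 0.027778
J(V) = V/36 (J(V) = V*(1/36) = V/36)
(21506 + 1/(G(-6)*j(6)))/(J(-159) - 41063) = (21506 + 1/(-6*(-2/3 - 1/3*6)))/((1/36)*(-159) - 41063) = (21506 + 1/(-6*(-2/3 - 2)))/(-53/12 - 41063) = (21506 + 1/(-6*(-8/3)))/(-492809/12) = (21506 + 1/16)*(-12/492809) = (344097/16)*(-12/492809) = -1032291/1971236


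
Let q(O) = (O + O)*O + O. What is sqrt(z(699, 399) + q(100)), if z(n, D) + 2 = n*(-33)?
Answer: I*sqrt(2969) ≈ 54.489*I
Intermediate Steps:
z(n, D) = -2 - 33*n (z(n, D) = -2 + n*(-33) = -2 - 33*n)
q(O) = O + 2*O**2 (q(O) = (2*O)*O + O = 2*O**2 + O = O + 2*O**2)
sqrt(z(699, 399) + q(100)) = sqrt((-2 - 33*699) + 100*(1 + 2*100)) = sqrt((-2 - 23067) + 100*(1 + 200)) = sqrt(-23069 + 100*201) = sqrt(-23069 + 20100) = sqrt(-2969) = I*sqrt(2969)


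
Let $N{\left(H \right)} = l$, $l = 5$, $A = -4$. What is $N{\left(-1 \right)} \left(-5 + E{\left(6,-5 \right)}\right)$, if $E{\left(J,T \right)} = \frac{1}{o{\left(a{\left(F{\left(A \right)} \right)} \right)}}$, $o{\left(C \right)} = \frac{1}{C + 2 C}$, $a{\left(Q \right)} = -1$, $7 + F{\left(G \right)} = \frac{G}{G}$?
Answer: $-40$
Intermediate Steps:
$F{\left(G \right)} = -6$ ($F{\left(G \right)} = -7 + \frac{G}{G} = -7 + 1 = -6$)
$o{\left(C \right)} = \frac{1}{3 C}$
$N{\left(H \right)} = 5$
$E{\left(J,T \right)} = -3$ ($E{\left(J,T \right)} = \frac{1}{\frac{1}{3} \frac{1}{-1}} = \frac{1}{\frac{1}{3} \left(-1\right)} = \frac{1}{- \frac{1}{3}} = -3$)
$N{\left(-1 \right)} \left(-5 + E{\left(6,-5 \right)}\right) = 5 \left(-5 - 3\right) = 5 \left(-8\right) = -40$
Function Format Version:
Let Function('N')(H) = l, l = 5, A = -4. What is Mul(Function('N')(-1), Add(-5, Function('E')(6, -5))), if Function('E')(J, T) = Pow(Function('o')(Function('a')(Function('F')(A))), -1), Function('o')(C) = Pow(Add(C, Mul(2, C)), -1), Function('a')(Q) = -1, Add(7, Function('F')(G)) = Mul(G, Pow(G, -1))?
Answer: -40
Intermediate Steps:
Function('F')(G) = -6 (Function('F')(G) = Add(-7, Mul(G, Pow(G, -1))) = Add(-7, 1) = -6)
Function('o')(C) = Mul(Rational(1, 3), Pow(C, -1)) (Function('o')(C) = Pow(Mul(3, C), -1) = Mul(Rational(1, 3), Pow(C, -1)))
Function('N')(H) = 5
Function('E')(J, T) = -3 (Function('E')(J, T) = Pow(Mul(Rational(1, 3), Pow(-1, -1)), -1) = Pow(Mul(Rational(1, 3), -1), -1) = Pow(Rational(-1, 3), -1) = -3)
Mul(Function('N')(-1), Add(-5, Function('E')(6, -5))) = Mul(5, Add(-5, -3)) = Mul(5, -8) = -40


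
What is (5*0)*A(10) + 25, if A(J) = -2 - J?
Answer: 25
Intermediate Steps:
(5*0)*A(10) + 25 = (5*0)*(-2 - 1*10) + 25 = 0*(-2 - 10) + 25 = 0*(-12) + 25 = 0 + 25 = 25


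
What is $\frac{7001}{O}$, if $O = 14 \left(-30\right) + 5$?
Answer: $- \frac{7001}{415} \approx -16.87$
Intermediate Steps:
$O = -415$ ($O = -420 + 5 = -415$)
$\frac{7001}{O} = \frac{7001}{-415} = 7001 \left(- \frac{1}{415}\right) = - \frac{7001}{415}$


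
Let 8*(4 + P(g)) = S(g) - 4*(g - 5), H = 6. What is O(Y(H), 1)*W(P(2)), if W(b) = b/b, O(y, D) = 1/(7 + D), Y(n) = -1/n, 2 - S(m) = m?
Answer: ⅛ ≈ 0.12500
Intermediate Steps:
S(m) = 2 - m
P(g) = -5/4 - 5*g/8 (P(g) = -4 + ((2 - g) - 4*(g - 5))/8 = -4 + ((2 - g) - 4*(-5 + g))/8 = -4 + ((2 - g) - (-20 + 4*g))/8 = -4 + ((2 - g) + (20 - 4*g))/8 = -4 + (22 - 5*g)/8 = -4 + (11/4 - 5*g/8) = -5/4 - 5*g/8)
W(b) = 1
O(Y(H), 1)*W(P(2)) = 1/(7 + 1) = 1/8 = (⅛)*1 = ⅛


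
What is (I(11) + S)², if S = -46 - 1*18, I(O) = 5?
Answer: 3481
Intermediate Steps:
S = -64 (S = -46 - 18 = -64)
(I(11) + S)² = (5 - 64)² = (-59)² = 3481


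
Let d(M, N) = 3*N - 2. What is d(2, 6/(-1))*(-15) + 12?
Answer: 312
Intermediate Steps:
d(M, N) = -2 + 3*N
d(2, 6/(-1))*(-15) + 12 = (-2 + 3*(6/(-1)))*(-15) + 12 = (-2 + 3*(6*(-1)))*(-15) + 12 = (-2 + 3*(-6))*(-15) + 12 = (-2 - 18)*(-15) + 12 = -20*(-15) + 12 = 300 + 12 = 312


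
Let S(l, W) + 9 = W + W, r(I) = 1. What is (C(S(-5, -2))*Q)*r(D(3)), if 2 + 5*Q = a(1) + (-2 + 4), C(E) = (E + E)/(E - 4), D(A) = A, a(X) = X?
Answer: 26/85 ≈ 0.30588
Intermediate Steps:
S(l, W) = -9 + 2*W (S(l, W) = -9 + (W + W) = -9 + 2*W)
C(E) = 2*E/(-4 + E) (C(E) = (2*E)/(-4 + E) = 2*E/(-4 + E))
Q = ⅕ (Q = -⅖ + (1 + (-2 + 4))/5 = -⅖ + (1 + 2)/5 = -⅖ + (⅕)*3 = -⅖ + ⅗ = ⅕ ≈ 0.20000)
(C(S(-5, -2))*Q)*r(D(3)) = ((2*(-9 + 2*(-2))/(-4 + (-9 + 2*(-2))))*(⅕))*1 = ((2*(-9 - 4)/(-4 + (-9 - 4)))*(⅕))*1 = ((2*(-13)/(-4 - 13))*(⅕))*1 = ((2*(-13)/(-17))*(⅕))*1 = ((2*(-13)*(-1/17))*(⅕))*1 = ((26/17)*(⅕))*1 = (26/85)*1 = 26/85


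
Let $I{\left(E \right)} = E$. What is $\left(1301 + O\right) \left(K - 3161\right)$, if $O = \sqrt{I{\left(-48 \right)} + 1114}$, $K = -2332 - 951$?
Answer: $-8383644 - 6444 \sqrt{1066} \approx -8.594 \cdot 10^{6}$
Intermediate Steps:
$K = -3283$
$O = \sqrt{1066}$ ($O = \sqrt{-48 + 1114} = \sqrt{1066} \approx 32.65$)
$\left(1301 + O\right) \left(K - 3161\right) = \left(1301 + \sqrt{1066}\right) \left(-3283 - 3161\right) = \left(1301 + \sqrt{1066}\right) \left(-6444\right) = -8383644 - 6444 \sqrt{1066}$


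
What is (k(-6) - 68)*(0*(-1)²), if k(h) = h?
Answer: 0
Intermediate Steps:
(k(-6) - 68)*(0*(-1)²) = (-6 - 68)*(0*(-1)²) = -0 = -74*0 = 0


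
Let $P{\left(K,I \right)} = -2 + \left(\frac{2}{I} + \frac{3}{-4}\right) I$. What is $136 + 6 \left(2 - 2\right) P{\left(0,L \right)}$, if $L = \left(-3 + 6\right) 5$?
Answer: $136$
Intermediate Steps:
$L = 15$ ($L = 3 \cdot 5 = 15$)
$P{\left(K,I \right)} = -2 + I \left(- \frac{3}{4} + \frac{2}{I}\right)$ ($P{\left(K,I \right)} = -2 + \left(\frac{2}{I} + 3 \left(- \frac{1}{4}\right)\right) I = -2 + \left(\frac{2}{I} - \frac{3}{4}\right) I = -2 + \left(- \frac{3}{4} + \frac{2}{I}\right) I = -2 + I \left(- \frac{3}{4} + \frac{2}{I}\right)$)
$136 + 6 \left(2 - 2\right) P{\left(0,L \right)} = 136 + 6 \left(2 - 2\right) \left(\left(- \frac{3}{4}\right) 15\right) = 136 + 6 \cdot 0 \left(- \frac{45}{4}\right) = 136 + 0 \left(- \frac{45}{4}\right) = 136 + 0 = 136$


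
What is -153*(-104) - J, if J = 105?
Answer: 15807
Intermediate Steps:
-153*(-104) - J = -153*(-104) - 1*105 = 15912 - 105 = 15807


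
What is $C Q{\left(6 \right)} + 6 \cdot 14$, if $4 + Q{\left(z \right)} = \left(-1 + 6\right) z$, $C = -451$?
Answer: $-11642$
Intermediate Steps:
$Q{\left(z \right)} = -4 + 5 z$ ($Q{\left(z \right)} = -4 + \left(-1 + 6\right) z = -4 + 5 z$)
$C Q{\left(6 \right)} + 6 \cdot 14 = - 451 \left(-4 + 5 \cdot 6\right) + 6 \cdot 14 = - 451 \left(-4 + 30\right) + 84 = \left(-451\right) 26 + 84 = -11726 + 84 = -11642$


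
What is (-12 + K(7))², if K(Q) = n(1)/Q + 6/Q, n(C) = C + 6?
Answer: 5041/49 ≈ 102.88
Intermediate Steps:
n(C) = 6 + C
K(Q) = 13/Q (K(Q) = (6 + 1)/Q + 6/Q = 7/Q + 6/Q = 13/Q)
(-12 + K(7))² = (-12 + 13/7)² = (-71/7)² = 5041/49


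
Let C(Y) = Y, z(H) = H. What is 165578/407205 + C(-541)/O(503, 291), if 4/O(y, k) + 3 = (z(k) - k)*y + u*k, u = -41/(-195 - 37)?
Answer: -2474893306291/377886240 ≈ -6549.3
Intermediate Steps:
u = 41/232 (u = -41/(-232) = -41*(-1/232) = 41/232 ≈ 0.17672)
O(y, k) = 4/(-3 + 41*k/232) (O(y, k) = 4/(-3 + ((k - k)*y + 41*k/232)) = 4/(-3 + (0*y + 41*k/232)) = 4/(-3 + (0 + 41*k/232)) = 4/(-3 + 41*k/232))
165578/407205 + C(-541)/O(503, 291) = 165578/407205 - 541/(928/(-696 + 41*291)) = 165578*(1/407205) - 541/(928/(-696 + 11931)) = 165578/407205 - 541/(928/11235) = 165578/407205 - 541/(928*(1/11235)) = 165578/407205 - 541/928/11235 = 165578/407205 - 541*11235/928 = 165578/407205 - 6078135/928 = -2474893306291/377886240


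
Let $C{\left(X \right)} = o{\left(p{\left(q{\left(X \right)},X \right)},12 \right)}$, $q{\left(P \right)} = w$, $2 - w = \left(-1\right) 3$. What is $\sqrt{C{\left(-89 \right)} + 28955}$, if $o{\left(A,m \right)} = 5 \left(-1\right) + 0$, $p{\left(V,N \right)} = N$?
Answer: $5 \sqrt{1158} \approx 170.15$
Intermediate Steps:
$w = 5$ ($w = 2 - \left(-1\right) 3 = 2 - -3 = 2 + 3 = 5$)
$q{\left(P \right)} = 5$
$o{\left(A,m \right)} = -5$ ($o{\left(A,m \right)} = -5 + 0 = -5$)
$C{\left(X \right)} = -5$
$\sqrt{C{\left(-89 \right)} + 28955} = \sqrt{-5 + 28955} = \sqrt{28950} = 5 \sqrt{1158}$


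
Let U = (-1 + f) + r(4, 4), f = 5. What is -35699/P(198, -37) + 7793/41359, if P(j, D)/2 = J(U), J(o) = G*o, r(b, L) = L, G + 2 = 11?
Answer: -1475352749/5955696 ≈ -247.72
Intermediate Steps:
G = 9 (G = -2 + 11 = 9)
U = 8 (U = (-1 + 5) + 4 = 4 + 4 = 8)
J(o) = 9*o
P(j, D) = 144 (P(j, D) = 2*(9*8) = 2*72 = 144)
-35699/P(198, -37) + 7793/41359 = -35699/144 + 7793/41359 = -1475352749/5955696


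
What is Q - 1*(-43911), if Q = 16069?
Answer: 59980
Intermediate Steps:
Q - 1*(-43911) = 16069 - 1*(-43911) = 16069 + 43911 = 59980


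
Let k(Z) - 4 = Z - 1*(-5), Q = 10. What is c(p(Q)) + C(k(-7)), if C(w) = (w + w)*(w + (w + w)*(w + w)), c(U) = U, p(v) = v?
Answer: 82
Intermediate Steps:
k(Z) = 9 + Z (k(Z) = 4 + (Z - 1*(-5)) = 4 + (Z + 5) = 4 + (5 + Z) = 9 + Z)
C(w) = 2*w*(w + 4*w²) (C(w) = (2*w)*(w + (2*w)*(2*w)) = (2*w)*(w + 4*w²) = 2*w*(w + 4*w²))
c(p(Q)) + C(k(-7)) = 10 + (9 - 7)²*(2 + 8*(9 - 7)) = 10 + 2²*(2 + 8*2) = 10 + 4*(2 + 16) = 10 + 4*18 = 10 + 72 = 82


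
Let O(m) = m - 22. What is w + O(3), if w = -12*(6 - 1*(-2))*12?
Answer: -1171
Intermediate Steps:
O(m) = -22 + m
w = -1152 (w = -12*(6 + 2)*12 = -12*8*12 = -96*12 = -1152)
w + O(3) = -1152 + (-22 + 3) = -1152 - 19 = -1171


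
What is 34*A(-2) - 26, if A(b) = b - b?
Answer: -26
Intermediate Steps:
A(b) = 0
34*A(-2) - 26 = 34*0 - 26 = 0 - 26 = -26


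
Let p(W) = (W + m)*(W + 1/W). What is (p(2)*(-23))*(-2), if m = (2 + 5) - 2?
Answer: 805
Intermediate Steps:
m = 5 (m = 7 - 2 = 5)
p(W) = (5 + W)*(W + 1/W) (p(W) = (W + 5)*(W + 1/W) = (5 + W)*(W + 1/W))
(p(2)*(-23))*(-2) = ((1 + 2² + 5*2 + 5/2)*(-23))*(-2) = ((1 + 4 + 10 + 5*(½))*(-23))*(-2) = ((1 + 4 + 10 + 5/2)*(-23))*(-2) = ((35/2)*(-23))*(-2) = -805/2*(-2) = 805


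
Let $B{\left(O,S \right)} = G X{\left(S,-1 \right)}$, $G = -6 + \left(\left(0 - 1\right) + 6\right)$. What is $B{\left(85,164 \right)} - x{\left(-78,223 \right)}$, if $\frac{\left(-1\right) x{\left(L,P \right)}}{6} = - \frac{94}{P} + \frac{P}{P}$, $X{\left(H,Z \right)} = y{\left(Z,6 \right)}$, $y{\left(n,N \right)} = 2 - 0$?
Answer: $\frac{328}{223} \approx 1.4709$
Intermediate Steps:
$y{\left(n,N \right)} = 2$ ($y{\left(n,N \right)} = 2 + 0 = 2$)
$X{\left(H,Z \right)} = 2$
$G = -1$ ($G = -6 + \left(-1 + 6\right) = -6 + 5 = -1$)
$x{\left(L,P \right)} = -6 + \frac{564}{P}$ ($x{\left(L,P \right)} = - 6 \left(- \frac{94}{P} + \frac{P}{P}\right) = - 6 \left(- \frac{94}{P} + 1\right) = - 6 \left(1 - \frac{94}{P}\right) = -6 + \frac{564}{P}$)
$B{\left(O,S \right)} = -2$ ($B{\left(O,S \right)} = \left(-1\right) 2 = -2$)
$B{\left(85,164 \right)} - x{\left(-78,223 \right)} = -2 - \left(-6 + \frac{564}{223}\right) = -2 - - \frac{774}{223} = -2 + \frac{774}{223} = \frac{328}{223}$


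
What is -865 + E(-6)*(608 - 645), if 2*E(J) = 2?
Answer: -902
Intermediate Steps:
E(J) = 1 (E(J) = (½)*2 = 1)
-865 + E(-6)*(608 - 645) = -865 + 1*(608 - 645) = -865 + 1*(-37) = -865 - 37 = -902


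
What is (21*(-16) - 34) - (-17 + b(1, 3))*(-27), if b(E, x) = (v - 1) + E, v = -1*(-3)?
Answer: -748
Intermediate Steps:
v = 3
b(E, x) = 2 + E (b(E, x) = (3 - 1) + E = 2 + E)
(21*(-16) - 34) - (-17 + b(1, 3))*(-27) = (21*(-16) - 34) - (-17 + (2 + 1))*(-27) = (-336 - 34) - (-17 + 3)*(-27) = -370 - (-14)*(-27) = -370 - 1*378 = -370 - 378 = -748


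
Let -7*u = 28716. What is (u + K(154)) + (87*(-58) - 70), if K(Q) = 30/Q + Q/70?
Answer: -506874/55 ≈ -9215.9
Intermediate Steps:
u = -28716/7 (u = -⅐*28716 = -28716/7 ≈ -4102.3)
K(Q) = 30/Q + Q/70 (K(Q) = 30/Q + Q*(1/70) = 30/Q + Q/70)
(u + K(154)) + (87*(-58) - 70) = (-28716/7 + (30/154 + (1/70)*154)) + (87*(-58) - 70) = (-28716/7 + (30*(1/154) + 11/5)) + (-5046 - 70) = (-28716/7 + (15/77 + 11/5)) - 5116 = (-28716/7 + 922/385) - 5116 = -225494/55 - 5116 = -506874/55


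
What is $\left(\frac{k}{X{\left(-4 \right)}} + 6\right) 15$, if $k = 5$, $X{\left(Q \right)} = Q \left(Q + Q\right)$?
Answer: $\frac{2955}{32} \approx 92.344$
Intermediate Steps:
$X{\left(Q \right)} = 2 Q^{2}$ ($X{\left(Q \right)} = Q 2 Q = 2 Q^{2}$)
$\left(\frac{k}{X{\left(-4 \right)}} + 6\right) 15 = \left(\frac{5}{2 \left(-4\right)^{2}} + 6\right) 15 = \left(\frac{5}{2 \cdot 16} + 6\right) 15 = \left(\frac{5}{32} + 6\right) 15 = \frac{197}{32} \cdot 15 = \frac{2955}{32}$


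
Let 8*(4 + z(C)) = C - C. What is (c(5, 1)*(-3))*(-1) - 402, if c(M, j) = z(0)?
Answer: -414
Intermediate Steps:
z(C) = -4 (z(C) = -4 + (C - C)/8 = -4 + (1/8)*0 = -4 + 0 = -4)
c(M, j) = -4
(c(5, 1)*(-3))*(-1) - 402 = -4*(-3)*(-1) - 402 = 12*(-1) - 402 = -12 - 402 = -414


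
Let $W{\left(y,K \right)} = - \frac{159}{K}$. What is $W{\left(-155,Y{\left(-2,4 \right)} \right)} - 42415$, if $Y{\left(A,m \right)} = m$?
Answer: $- \frac{169819}{4} \approx -42455.0$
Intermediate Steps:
$W{\left(y,K \right)} = - \frac{159}{K}$
$W{\left(-155,Y{\left(-2,4 \right)} \right)} - 42415 = - \frac{159}{4} - 42415 = - \frac{169819}{4}$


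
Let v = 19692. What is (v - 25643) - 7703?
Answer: -13654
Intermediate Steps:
(v - 25643) - 7703 = (19692 - 25643) - 7703 = -5951 - 7703 = -13654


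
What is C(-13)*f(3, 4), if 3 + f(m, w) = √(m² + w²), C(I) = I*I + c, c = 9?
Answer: 356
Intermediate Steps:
C(I) = 9 + I² (C(I) = I*I + 9 = I² + 9 = 9 + I²)
f(m, w) = -3 + √(m² + w²)
C(-13)*f(3, 4) = (9 + (-13)²)*(-3 + √(3² + 4²)) = (9 + 169)*(-3 + √(9 + 16)) = 178*(-3 + √25) = 178*(-3 + 5) = 178*2 = 356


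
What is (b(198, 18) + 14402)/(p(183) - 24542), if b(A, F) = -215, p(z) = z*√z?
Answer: -348177354/596181277 - 2596221*√183/596181277 ≈ -0.64292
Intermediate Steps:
p(z) = z^(3/2)
(b(198, 18) + 14402)/(p(183) - 24542) = (-215 + 14402)/(183^(3/2) - 24542) = 14187/(183*√183 - 24542) = 14187/(-24542 + 183*√183)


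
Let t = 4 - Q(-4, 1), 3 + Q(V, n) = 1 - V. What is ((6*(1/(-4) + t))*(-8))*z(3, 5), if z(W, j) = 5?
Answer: -420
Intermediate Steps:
Q(V, n) = -2 - V (Q(V, n) = -3 + (1 - V) = -2 - V)
t = 2 (t = 4 - (-2 - 1*(-4)) = 4 - (-2 + 4) = 4 - 1*2 = 4 - 2 = 2)
((6*(1/(-4) + t))*(-8))*z(3, 5) = ((6*(1/(-4) + 2))*(-8))*5 = ((6*(-¼ + 2))*(-8))*5 = ((6*(7/4))*(-8))*5 = ((21/2)*(-8))*5 = -84*5 = -420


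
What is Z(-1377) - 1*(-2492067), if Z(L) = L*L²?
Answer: -2608477566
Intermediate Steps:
Z(L) = L³
Z(-1377) - 1*(-2492067) = (-1377)³ - 1*(-2492067) = -2610969633 + 2492067 = -2608477566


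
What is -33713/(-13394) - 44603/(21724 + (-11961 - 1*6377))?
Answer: -120815091/11338021 ≈ -10.656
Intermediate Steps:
-33713/(-13394) - 44603/(21724 + (-11961 - 1*6377)) = -33713*(-1/13394) - 44603/(21724 + (-11961 - 6377)) = 33713/13394 - 44603/(21724 - 18338) = 33713/13394 - 44603/3386 = -120815091/11338021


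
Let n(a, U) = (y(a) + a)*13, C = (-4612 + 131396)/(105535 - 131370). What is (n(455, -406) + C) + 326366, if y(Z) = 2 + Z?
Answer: 8737838586/25835 ≈ 3.3822e+5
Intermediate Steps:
C = -126784/25835 (C = 126784/(-25835) = 126784*(-1/25835) = -126784/25835 ≈ -4.9074)
n(a, U) = 26 + 26*a (n(a, U) = ((2 + a) + a)*13 = (2 + 2*a)*13 = 26 + 26*a)
(n(455, -406) + C) + 326366 = ((26 + 26*455) - 126784/25835) + 326366 = ((26 + 11830) - 126784/25835) + 326366 = (11856 - 126784/25835) + 326366 = 306172976/25835 + 326366 = 8737838586/25835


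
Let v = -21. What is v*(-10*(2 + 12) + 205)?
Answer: -1365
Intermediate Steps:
v*(-10*(2 + 12) + 205) = -21*(-10*(2 + 12) + 205) = -21*(-10*14 + 205) = -21*(-140 + 205) = -21*65 = -1365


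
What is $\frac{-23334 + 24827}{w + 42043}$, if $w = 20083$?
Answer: $\frac{1493}{62126} \approx 0.024032$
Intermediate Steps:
$\frac{-23334 + 24827}{w + 42043} = \frac{-23334 + 24827}{20083 + 42043} = \frac{1493}{62126}$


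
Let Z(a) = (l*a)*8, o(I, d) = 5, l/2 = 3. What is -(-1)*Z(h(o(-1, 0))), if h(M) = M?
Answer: 240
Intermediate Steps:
l = 6 (l = 2*3 = 6)
Z(a) = 48*a (Z(a) = (6*a)*8 = 48*a)
-(-1)*Z(h(o(-1, 0))) = -(-1)*48*5 = -(-1)*240 = -1*(-240) = 240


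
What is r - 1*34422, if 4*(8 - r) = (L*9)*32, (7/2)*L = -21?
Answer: -33982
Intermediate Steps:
L = -6 (L = (2/7)*(-21) = -6)
r = 440 (r = 8 - (-6*9)*32/4 = 8 - (-27)*32/2 = 8 - ¼*(-1728) = 8 + 432 = 440)
r - 1*34422 = 440 - 1*34422 = 440 - 34422 = -33982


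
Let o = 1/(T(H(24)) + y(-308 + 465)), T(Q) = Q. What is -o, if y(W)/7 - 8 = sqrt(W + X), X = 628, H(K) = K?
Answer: 16/6413 - 7*sqrt(785)/32065 ≈ -0.0036215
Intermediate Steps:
y(W) = 56 + 7*sqrt(628 + W) (y(W) = 56 + 7*sqrt(W + 628) = 56 + 7*sqrt(628 + W))
o = 1/(80 + 7*sqrt(785)) (o = 1/(24 + (56 + 7*sqrt(628 + (-308 + 465)))) = 1/(24 + (56 + 7*sqrt(628 + 157))) = 1/(24 + (56 + 7*sqrt(785))) = 1/(80 + 7*sqrt(785)) ≈ 0.0036215)
-o = -(-16/6413 + 7*sqrt(785)/32065) = 16/6413 - 7*sqrt(785)/32065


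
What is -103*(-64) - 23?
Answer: 6569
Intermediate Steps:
-103*(-64) - 23 = 6592 - 23 = 6569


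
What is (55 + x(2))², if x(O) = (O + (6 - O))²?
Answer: 8281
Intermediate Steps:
x(O) = 36 (x(O) = 6² = 36)
(55 + x(2))² = (55 + 36)² = 91² = 8281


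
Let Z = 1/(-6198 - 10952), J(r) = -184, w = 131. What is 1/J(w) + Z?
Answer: -8667/1577800 ≈ -0.0054931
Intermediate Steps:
Z = -1/17150 (Z = 1/(-17150) = -1/17150 ≈ -5.8309e-5)
1/J(w) + Z = 1/(-184) - 1/17150 = -1/184 - 1/17150 = -8667/1577800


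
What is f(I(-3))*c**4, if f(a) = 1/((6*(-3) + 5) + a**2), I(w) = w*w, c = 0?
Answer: 0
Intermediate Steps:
I(w) = w**2
f(a) = 1/(-13 + a**2) (f(a) = 1/((-18 + 5) + a**2) = 1/(-13 + a**2))
f(I(-3))*c**4 = 0**4/(-13 + ((-3)**2)**2) = 0/(-13 + 9**2) = 0/(-13 + 81) = 0/68 = (1/68)*0 = 0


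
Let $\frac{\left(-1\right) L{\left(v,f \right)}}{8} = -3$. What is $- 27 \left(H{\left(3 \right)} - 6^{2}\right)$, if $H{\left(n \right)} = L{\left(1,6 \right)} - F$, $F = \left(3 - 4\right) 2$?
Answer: $270$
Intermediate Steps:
$L{\left(v,f \right)} = 24$ ($L{\left(v,f \right)} = \left(-8\right) \left(-3\right) = 24$)
$F = -2$ ($F = \left(-1\right) 2 = -2$)
$H{\left(n \right)} = 26$ ($H{\left(n \right)} = 24 - -2 = 24 + 2 = 26$)
$- 27 \left(H{\left(3 \right)} - 6^{2}\right) = - 27 \left(26 - 6^{2}\right) = - 27 \left(26 - 36\right) = \left(-27\right) \left(-10\right) = 270$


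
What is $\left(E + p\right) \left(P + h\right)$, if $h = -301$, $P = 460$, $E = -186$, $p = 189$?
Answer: $477$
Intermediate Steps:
$\left(E + p\right) \left(P + h\right) = \left(-186 + 189\right) \left(460 - 301\right) = 3 \cdot 159 = 477$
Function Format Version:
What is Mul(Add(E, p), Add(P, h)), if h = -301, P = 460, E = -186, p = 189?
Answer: 477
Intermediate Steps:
Mul(Add(E, p), Add(P, h)) = Mul(Add(-186, 189), Add(460, -301)) = Mul(3, 159) = 477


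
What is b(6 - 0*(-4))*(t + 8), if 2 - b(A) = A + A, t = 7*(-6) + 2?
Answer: 320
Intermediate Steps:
t = -40 (t = -42 + 2 = -40)
b(A) = 2 - 2*A (b(A) = 2 - (A + A) = 2 - 2*A)
b(6 - 0*(-4))*(t + 8) = (2 - 2*(6 - 0*(-4)))*(-40 + 8) = (2 - 2*(6 - 1*0))*(-32) = (2 - 2*(6 + 0))*(-32) = (2 - 2*6)*(-32) = (2 - 12)*(-32) = -10*(-32) = 320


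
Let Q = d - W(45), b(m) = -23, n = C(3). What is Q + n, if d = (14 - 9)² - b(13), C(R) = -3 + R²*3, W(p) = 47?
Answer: 25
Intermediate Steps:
C(R) = -3 + 3*R²
n = 24 (n = -3 + 3*3² = -3 + 3*9 = -3 + 27 = 24)
d = 48 (d = (14 - 9)² - 1*(-23) = 5² + 23 = 25 + 23 = 48)
Q = 1 (Q = 48 - 1*47 = 48 - 47 = 1)
Q + n = 1 + 24 = 25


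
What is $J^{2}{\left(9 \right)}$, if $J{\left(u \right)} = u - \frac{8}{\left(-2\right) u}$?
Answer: $\frac{7225}{81} \approx 89.198$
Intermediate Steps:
$J{\left(u \right)} = u + \frac{4}{u}$ ($J{\left(u \right)} = u - 8 \left(- \frac{1}{2 u}\right) = u + \frac{4}{u}$)
$J^{2}{\left(9 \right)} = \left(9 + \frac{4}{9}\right)^{2} = \left(\frac{85}{9}\right)^{2} = \frac{7225}{81}$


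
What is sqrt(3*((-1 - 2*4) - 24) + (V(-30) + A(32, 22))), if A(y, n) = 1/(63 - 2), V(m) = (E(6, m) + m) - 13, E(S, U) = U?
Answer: I*sqrt(639951)/61 ≈ 13.114*I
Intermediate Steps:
V(m) = -13 + 2*m (V(m) = (m + m) - 13 = 2*m - 13 = -13 + 2*m)
A(y, n) = 1/61
sqrt(3*((-1 - 2*4) - 24) + (V(-30) + A(32, 22))) = sqrt(3*((-1 - 2*4) - 24) + ((-13 + 2*(-30)) + 1/61)) = sqrt(3*((-1 - 8) - 24) + ((-13 - 60) + 1/61)) = sqrt(3*(-9 - 24) + (-73 + 1/61)) = sqrt(3*(-33) - 4452/61) = sqrt(-99 - 4452/61) = sqrt(-10491/61) = I*sqrt(639951)/61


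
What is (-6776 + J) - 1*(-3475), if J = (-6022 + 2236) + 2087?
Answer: -5000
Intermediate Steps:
J = -1699 (J = -3786 + 2087 = -1699)
(-6776 + J) - 1*(-3475) = (-6776 - 1699) - 1*(-3475) = -8475 + 3475 = -5000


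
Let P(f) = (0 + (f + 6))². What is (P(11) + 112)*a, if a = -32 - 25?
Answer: -22857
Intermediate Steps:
P(f) = (6 + f)² (P(f) = (0 + (6 + f))² = (6 + f)²)
a = -57
(P(11) + 112)*a = ((6 + 11)² + 112)*(-57) = (17² + 112)*(-57) = (289 + 112)*(-57) = 401*(-57) = -22857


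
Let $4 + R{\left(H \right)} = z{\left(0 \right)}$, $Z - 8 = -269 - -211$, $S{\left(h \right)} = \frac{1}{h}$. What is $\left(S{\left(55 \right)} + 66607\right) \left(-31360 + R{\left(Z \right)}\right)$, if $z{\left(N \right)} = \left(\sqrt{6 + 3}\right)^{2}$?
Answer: $- \frac{22973093606}{11} \approx -2.0885 \cdot 10^{9}$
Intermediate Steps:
$Z = -50$ ($Z = 8 - 58 = -50$)
$z{\left(N \right)} = 9$ ($z{\left(N \right)} = \left(\sqrt{9}\right)^{2} = 3^{2} = 9$)
$R{\left(H \right)} = 5$ ($R{\left(H \right)} = -4 + 9 = 5$)
$\left(S{\left(55 \right)} + 66607\right) \left(-31360 + R{\left(Z \right)}\right) = \left(\frac{1}{55} + 66607\right) \left(-31360 + 5\right) = \left(\frac{1}{55} + 66607\right) \left(-31355\right) = \frac{3663386}{55} \left(-31355\right) = - \frac{22973093606}{11}$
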